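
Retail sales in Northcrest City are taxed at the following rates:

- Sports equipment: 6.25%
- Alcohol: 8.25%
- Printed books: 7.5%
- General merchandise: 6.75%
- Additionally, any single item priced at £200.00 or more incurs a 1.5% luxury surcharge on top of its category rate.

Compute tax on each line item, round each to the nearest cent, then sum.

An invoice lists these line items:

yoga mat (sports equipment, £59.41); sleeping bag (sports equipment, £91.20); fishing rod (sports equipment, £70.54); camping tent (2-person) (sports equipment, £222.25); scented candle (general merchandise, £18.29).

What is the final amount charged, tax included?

£493.96

Yoga mat £59.41: sports equipment → 6.25% → £3.71
Sleeping bag £91.20: sports equipment → 6.25% → £5.70
Fishing rod £70.54: sports equipment → 6.25% → £4.41
Camping tent (2-person) £222.25: sports equipment → 6.25% + 1.5% surcharge = 7.75% → £17.22
Scented candle £18.29: general merchandise → 6.75% → £1.23
Subtotal = £461.69; tax = £32.27; total due = £493.96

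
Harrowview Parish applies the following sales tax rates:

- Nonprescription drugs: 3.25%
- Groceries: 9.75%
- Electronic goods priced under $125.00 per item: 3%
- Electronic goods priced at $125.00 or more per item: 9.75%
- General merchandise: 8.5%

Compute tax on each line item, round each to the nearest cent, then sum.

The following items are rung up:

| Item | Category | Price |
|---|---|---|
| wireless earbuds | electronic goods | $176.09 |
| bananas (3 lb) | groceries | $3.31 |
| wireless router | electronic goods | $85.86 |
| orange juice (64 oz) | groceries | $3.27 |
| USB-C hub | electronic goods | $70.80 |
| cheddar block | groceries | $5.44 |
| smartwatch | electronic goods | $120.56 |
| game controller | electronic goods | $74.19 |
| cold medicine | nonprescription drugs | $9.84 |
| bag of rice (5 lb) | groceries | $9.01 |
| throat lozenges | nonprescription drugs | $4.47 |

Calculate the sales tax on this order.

$30.24

Wireless earbuds $176.09: electronic goods, $125.00 or more → 9.75% → $17.17
Bananas (3 lb) $3.31: groceries → 9.75% → $0.32
Wireless router $85.86: electronic goods, under $125.00 → 3% → $2.58
Orange juice (64 oz) $3.27: groceries → 9.75% → $0.32
USB-C hub $70.80: electronic goods, under $125.00 → 3% → $2.12
Cheddar block $5.44: groceries → 9.75% → $0.53
Smartwatch $120.56: electronic goods, under $125.00 → 3% → $3.62
Game controller $74.19: electronic goods, under $125.00 → 3% → $2.23
Cold medicine $9.84: nonprescription drugs → 3.25% → $0.32
Bag of rice (5 lb) $9.01: groceries → 9.75% → $0.88
Throat lozenges $4.47: nonprescription drugs → 3.25% → $0.15
Total tax = $17.17 + $0.32 + $2.58 + $0.32 + $2.12 + $0.53 + $3.62 + $2.23 + $0.32 + $0.88 + $0.15 = $30.24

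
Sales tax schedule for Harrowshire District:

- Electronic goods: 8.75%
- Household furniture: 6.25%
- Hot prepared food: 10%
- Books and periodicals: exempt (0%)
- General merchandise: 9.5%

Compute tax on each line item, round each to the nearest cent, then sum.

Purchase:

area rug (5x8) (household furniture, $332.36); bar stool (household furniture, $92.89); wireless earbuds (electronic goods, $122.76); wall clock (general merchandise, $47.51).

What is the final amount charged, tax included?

Area rug (5x8) $332.36: household furniture → 6.25% → $20.77
Bar stool $92.89: household furniture → 6.25% → $5.81
Wireless earbuds $122.76: electronic goods → 8.75% → $10.74
Wall clock $47.51: general merchandise → 9.5% → $4.51
Subtotal = $595.52; tax = $41.83; total due = $637.35

$637.35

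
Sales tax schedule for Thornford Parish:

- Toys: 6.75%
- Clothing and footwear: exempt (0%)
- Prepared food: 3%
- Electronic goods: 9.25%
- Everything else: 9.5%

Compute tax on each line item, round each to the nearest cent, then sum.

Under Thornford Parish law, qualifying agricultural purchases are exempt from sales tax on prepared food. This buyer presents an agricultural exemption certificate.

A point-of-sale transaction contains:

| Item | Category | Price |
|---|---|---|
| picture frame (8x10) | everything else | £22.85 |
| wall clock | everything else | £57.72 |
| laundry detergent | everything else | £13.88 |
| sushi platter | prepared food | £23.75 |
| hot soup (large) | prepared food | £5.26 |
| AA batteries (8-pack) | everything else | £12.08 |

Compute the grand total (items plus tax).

Picture frame (8x10) £22.85: everything else → 9.5% → £2.17
Wall clock £57.72: everything else → 9.5% → £5.48
Laundry detergent £13.88: everything else → 9.5% → £1.32
Sushi platter £23.75: prepared food, buyer-exempt → 0% → £0.00
Hot soup (large) £5.26: prepared food, buyer-exempt → 0% → £0.00
AA batteries (8-pack) £12.08: everything else → 9.5% → £1.15
Subtotal = £135.54; tax = £10.12; total due = £145.66

£145.66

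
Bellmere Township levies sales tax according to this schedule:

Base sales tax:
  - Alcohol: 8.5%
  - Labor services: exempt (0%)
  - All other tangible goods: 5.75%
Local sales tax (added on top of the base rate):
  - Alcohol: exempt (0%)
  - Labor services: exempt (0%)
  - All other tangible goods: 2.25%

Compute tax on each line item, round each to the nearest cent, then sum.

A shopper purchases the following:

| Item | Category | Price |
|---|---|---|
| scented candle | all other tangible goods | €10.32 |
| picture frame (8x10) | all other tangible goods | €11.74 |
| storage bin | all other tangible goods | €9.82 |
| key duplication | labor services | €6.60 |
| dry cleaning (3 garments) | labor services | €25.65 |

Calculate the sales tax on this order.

€2.56

Scented candle €10.32: all other tangible goods → 5.75% + 2.25% local = 8% → €0.83
Picture frame (8x10) €11.74: all other tangible goods → 5.75% + 2.25% local = 8% → €0.94
Storage bin €9.82: all other tangible goods → 5.75% + 2.25% local = 8% → €0.79
Key duplication €6.60: labor services → 0% + 0% local = 0% → €0.00
Dry cleaning (3 garments) €25.65: labor services → 0% + 0% local = 0% → €0.00
Total tax = €0.83 + €0.94 + €0.79 = €2.56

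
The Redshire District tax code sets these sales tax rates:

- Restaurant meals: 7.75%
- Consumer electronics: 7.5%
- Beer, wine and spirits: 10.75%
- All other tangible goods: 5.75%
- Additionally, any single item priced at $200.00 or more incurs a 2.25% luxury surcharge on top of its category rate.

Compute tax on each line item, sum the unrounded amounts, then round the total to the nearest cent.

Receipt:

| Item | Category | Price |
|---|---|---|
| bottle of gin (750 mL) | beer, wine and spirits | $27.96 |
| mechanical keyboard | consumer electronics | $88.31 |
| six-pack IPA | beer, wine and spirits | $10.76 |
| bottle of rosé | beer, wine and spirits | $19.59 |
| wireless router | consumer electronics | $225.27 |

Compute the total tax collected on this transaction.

Bottle of gin (750 mL) $27.96: beer, wine and spirits → 10.75% → $3.0057
Mechanical keyboard $88.31: consumer electronics → 7.5% → $6.62325
Six-pack IPA $10.76: beer, wine and spirits → 10.75% → $1.1567
Bottle of rosé $19.59: beer, wine and spirits → 10.75% → $2.105925
Wireless router $225.27: consumer electronics → 7.5% + 2.25% surcharge = 9.75% → $21.963825
Unrounded tax sum = $34.8554 → $34.86

$34.86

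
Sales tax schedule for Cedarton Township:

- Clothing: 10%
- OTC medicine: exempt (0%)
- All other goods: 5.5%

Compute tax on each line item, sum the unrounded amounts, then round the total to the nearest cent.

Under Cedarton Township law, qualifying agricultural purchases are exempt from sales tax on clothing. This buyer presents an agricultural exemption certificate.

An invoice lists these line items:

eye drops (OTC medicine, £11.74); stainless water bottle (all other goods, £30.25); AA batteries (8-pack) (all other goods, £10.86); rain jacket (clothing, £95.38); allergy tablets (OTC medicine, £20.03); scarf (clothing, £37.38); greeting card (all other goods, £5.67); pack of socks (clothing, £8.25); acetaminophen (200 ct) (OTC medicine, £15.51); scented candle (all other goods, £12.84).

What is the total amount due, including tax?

£251.19

Eye drops £11.74: OTC medicine → 0% → £0.00
Stainless water bottle £30.25: all other goods → 5.5% → £1.66375
AA batteries (8-pack) £10.86: all other goods → 5.5% → £0.5973
Rain jacket £95.38: clothing, buyer-exempt → 0% → £0.00
Allergy tablets £20.03: OTC medicine → 0% → £0.00
Scarf £37.38: clothing, buyer-exempt → 0% → £0.00
Greeting card £5.67: all other goods → 5.5% → £0.31185
Pack of socks £8.25: clothing, buyer-exempt → 0% → £0.00
Acetaminophen (200 ct) £15.51: OTC medicine → 0% → £0.00
Scented candle £12.84: all other goods → 5.5% → £0.7062
Subtotal = £247.91; unrounded tax = £3.2791 → £3.28; total due = £251.19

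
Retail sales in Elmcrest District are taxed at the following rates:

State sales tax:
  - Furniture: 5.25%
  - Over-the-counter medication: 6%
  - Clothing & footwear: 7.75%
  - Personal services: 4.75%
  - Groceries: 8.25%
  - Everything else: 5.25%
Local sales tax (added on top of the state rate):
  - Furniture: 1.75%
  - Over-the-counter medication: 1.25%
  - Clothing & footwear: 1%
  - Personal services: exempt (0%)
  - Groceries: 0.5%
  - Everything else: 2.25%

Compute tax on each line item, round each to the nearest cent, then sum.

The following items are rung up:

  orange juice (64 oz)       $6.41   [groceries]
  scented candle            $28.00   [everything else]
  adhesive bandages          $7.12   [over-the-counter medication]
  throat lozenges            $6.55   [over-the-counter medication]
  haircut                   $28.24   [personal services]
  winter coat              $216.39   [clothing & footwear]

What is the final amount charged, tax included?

Orange juice (64 oz) $6.41: groceries → 8.25% + 0.5% local = 8.75% → $0.56
Scented candle $28.00: everything else → 5.25% + 2.25% local = 7.5% → $2.10
Adhesive bandages $7.12: over-the-counter medication → 6% + 1.25% local = 7.25% → $0.52
Throat lozenges $6.55: over-the-counter medication → 6% + 1.25% local = 7.25% → $0.47
Haircut $28.24: personal services → 4.75% + 0% local = 4.75% → $1.34
Winter coat $216.39: clothing & footwear → 7.75% + 1% local = 8.75% → $18.93
Subtotal = $292.71; tax = $23.92; total due = $316.63

$316.63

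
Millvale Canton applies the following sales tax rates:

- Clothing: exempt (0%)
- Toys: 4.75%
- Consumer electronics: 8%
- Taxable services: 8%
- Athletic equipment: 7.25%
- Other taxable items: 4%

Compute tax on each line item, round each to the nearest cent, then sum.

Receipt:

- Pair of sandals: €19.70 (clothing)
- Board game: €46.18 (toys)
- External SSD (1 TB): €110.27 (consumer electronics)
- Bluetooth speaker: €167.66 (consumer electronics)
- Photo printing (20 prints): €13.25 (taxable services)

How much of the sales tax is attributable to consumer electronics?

€22.23

External SSD (1 TB) €110.27: consumer electronics → 8% → €8.82
Bluetooth speaker €167.66: consumer electronics → 8% → €13.41
Tax on consumer electronics = €8.82 + €13.41 = €22.23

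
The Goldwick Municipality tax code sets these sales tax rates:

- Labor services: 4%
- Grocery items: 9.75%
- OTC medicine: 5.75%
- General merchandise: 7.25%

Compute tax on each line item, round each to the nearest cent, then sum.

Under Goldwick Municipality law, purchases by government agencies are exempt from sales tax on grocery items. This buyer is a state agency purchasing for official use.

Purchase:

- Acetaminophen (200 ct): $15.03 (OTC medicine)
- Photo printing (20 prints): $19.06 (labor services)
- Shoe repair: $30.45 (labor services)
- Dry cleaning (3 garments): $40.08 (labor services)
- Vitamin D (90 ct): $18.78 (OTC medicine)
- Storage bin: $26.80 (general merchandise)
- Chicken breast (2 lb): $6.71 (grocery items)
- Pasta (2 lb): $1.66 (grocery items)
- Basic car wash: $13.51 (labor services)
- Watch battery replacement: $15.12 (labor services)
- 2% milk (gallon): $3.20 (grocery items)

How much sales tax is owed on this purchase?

Acetaminophen (200 ct) $15.03: OTC medicine → 5.75% → $0.86
Photo printing (20 prints) $19.06: labor services → 4% → $0.76
Shoe repair $30.45: labor services → 4% → $1.22
Dry cleaning (3 garments) $40.08: labor services → 4% → $1.60
Vitamin D (90 ct) $18.78: OTC medicine → 5.75% → $1.08
Storage bin $26.80: general merchandise → 7.25% → $1.94
Chicken breast (2 lb) $6.71: grocery items, buyer-exempt → 0% → $0.00
Pasta (2 lb) $1.66: grocery items, buyer-exempt → 0% → $0.00
Basic car wash $13.51: labor services → 4% → $0.54
Watch battery replacement $15.12: labor services → 4% → $0.60
2% milk (gallon) $3.20: grocery items, buyer-exempt → 0% → $0.00
Total tax = $0.86 + $0.76 + $1.22 + $1.60 + $1.08 + $1.94 + $0.54 + $0.60 = $8.60

$8.60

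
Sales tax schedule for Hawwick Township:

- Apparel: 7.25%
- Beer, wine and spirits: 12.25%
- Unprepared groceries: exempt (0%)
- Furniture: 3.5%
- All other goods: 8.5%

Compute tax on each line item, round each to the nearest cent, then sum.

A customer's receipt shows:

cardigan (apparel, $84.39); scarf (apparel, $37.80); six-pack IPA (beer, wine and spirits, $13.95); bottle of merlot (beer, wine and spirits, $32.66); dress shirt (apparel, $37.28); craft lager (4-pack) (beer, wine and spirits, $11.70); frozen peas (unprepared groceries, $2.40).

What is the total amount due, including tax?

$238.88

Cardigan $84.39: apparel → 7.25% → $6.12
Scarf $37.80: apparel → 7.25% → $2.74
Six-pack IPA $13.95: beer, wine and spirits → 12.25% → $1.71
Bottle of merlot $32.66: beer, wine and spirits → 12.25% → $4.00
Dress shirt $37.28: apparel → 7.25% → $2.70
Craft lager (4-pack) $11.70: beer, wine and spirits → 12.25% → $1.43
Frozen peas $2.40: unprepared groceries → 0% → $0.00
Subtotal = $220.18; tax = $18.70; total due = $238.88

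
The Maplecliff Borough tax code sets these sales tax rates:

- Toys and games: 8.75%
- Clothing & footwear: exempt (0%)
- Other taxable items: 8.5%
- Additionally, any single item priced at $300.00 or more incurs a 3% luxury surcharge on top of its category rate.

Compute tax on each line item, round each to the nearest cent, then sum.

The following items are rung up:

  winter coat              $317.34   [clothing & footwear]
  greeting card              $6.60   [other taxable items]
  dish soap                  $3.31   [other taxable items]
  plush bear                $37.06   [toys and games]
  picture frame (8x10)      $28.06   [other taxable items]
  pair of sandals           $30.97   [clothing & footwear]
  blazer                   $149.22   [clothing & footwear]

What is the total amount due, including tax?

Winter coat $317.34: clothing & footwear → 0% + 3% surcharge = 3% → $9.52
Greeting card $6.60: other taxable items → 8.5% → $0.56
Dish soap $3.31: other taxable items → 8.5% → $0.28
Plush bear $37.06: toys and games → 8.75% → $3.24
Picture frame (8x10) $28.06: other taxable items → 8.5% → $2.39
Pair of sandals $30.97: clothing & footwear → 0% → $0.00
Blazer $149.22: clothing & footwear → 0% → $0.00
Subtotal = $572.56; tax = $15.99; total due = $588.55

$588.55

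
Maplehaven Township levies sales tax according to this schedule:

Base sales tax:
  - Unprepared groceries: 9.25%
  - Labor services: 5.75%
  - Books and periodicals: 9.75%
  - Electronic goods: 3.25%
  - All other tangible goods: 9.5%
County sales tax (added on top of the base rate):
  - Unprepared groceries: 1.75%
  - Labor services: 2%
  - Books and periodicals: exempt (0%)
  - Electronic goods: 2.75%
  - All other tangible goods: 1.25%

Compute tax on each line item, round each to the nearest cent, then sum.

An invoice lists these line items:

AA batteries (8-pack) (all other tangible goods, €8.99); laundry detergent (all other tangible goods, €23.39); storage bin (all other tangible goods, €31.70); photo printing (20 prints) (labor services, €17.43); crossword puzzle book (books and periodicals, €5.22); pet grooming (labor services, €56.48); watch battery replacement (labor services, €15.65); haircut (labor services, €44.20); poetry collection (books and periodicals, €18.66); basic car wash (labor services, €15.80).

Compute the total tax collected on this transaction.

AA batteries (8-pack) €8.99: all other tangible goods → 9.5% + 1.25% county = 10.75% → €0.97
Laundry detergent €23.39: all other tangible goods → 9.5% + 1.25% county = 10.75% → €2.51
Storage bin €31.70: all other tangible goods → 9.5% + 1.25% county = 10.75% → €3.41
Photo printing (20 prints) €17.43: labor services → 5.75% + 2% county = 7.75% → €1.35
Crossword puzzle book €5.22: books and periodicals → 9.75% + 0% county = 9.75% → €0.51
Pet grooming €56.48: labor services → 5.75% + 2% county = 7.75% → €4.38
Watch battery replacement €15.65: labor services → 5.75% + 2% county = 7.75% → €1.21
Haircut €44.20: labor services → 5.75% + 2% county = 7.75% → €3.43
Poetry collection €18.66: books and periodicals → 9.75% + 0% county = 9.75% → €1.82
Basic car wash €15.80: labor services → 5.75% + 2% county = 7.75% → €1.22
Total tax = €0.97 + €2.51 + €3.41 + €1.35 + €0.51 + €4.38 + €1.21 + €3.43 + €1.82 + €1.22 = €20.81

€20.81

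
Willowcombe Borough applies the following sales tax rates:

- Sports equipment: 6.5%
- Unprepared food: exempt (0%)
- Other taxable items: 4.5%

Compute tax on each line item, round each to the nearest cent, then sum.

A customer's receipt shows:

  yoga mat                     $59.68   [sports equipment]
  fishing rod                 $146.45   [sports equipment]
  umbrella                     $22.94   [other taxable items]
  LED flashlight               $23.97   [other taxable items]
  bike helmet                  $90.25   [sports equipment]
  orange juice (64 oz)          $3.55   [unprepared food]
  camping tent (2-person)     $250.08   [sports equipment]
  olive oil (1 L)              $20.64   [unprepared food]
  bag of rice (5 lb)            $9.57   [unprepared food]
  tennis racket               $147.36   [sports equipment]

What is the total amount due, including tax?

Yoga mat $59.68: sports equipment → 6.5% → $3.88
Fishing rod $146.45: sports equipment → 6.5% → $9.52
Umbrella $22.94: other taxable items → 4.5% → $1.03
LED flashlight $23.97: other taxable items → 4.5% → $1.08
Bike helmet $90.25: sports equipment → 6.5% → $5.87
Orange juice (64 oz) $3.55: unprepared food → 0% → $0.00
Camping tent (2-person) $250.08: sports equipment → 6.5% → $16.26
Olive oil (1 L) $20.64: unprepared food → 0% → $0.00
Bag of rice (5 lb) $9.57: unprepared food → 0% → $0.00
Tennis racket $147.36: sports equipment → 6.5% → $9.58
Subtotal = $774.49; tax = $47.22; total due = $821.71

$821.71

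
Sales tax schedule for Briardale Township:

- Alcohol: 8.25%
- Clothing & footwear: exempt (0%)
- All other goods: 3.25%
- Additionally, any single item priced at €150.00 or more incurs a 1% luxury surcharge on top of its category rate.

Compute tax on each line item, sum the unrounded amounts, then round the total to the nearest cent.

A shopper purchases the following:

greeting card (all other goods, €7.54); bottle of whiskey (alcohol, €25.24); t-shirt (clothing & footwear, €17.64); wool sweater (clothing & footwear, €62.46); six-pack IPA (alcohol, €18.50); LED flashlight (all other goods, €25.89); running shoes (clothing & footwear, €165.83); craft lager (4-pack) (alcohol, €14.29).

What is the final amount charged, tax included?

€344.92

Greeting card €7.54: all other goods → 3.25% → €0.24505
Bottle of whiskey €25.24: alcohol → 8.25% → €2.0823
T-shirt €17.64: clothing & footwear → 0% → €0.00
Wool sweater €62.46: clothing & footwear → 0% → €0.00
Six-pack IPA €18.50: alcohol → 8.25% → €1.52625
LED flashlight €25.89: all other goods → 3.25% → €0.841425
Running shoes €165.83: clothing & footwear → 0% + 1% surcharge = 1% → €1.6583
Craft lager (4-pack) €14.29: alcohol → 8.25% → €1.178925
Subtotal = €337.39; unrounded tax = €7.53225 → €7.53; total due = €344.92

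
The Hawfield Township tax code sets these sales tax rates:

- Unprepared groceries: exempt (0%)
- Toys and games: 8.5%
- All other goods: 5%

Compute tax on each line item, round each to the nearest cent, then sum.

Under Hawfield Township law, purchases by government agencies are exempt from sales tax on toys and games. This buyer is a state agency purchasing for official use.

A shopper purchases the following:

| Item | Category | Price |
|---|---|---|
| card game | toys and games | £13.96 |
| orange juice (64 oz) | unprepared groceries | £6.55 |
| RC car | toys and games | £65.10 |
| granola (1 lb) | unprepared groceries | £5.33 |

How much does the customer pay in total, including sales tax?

£90.94

Card game £13.96: toys and games, buyer-exempt → 0% → £0.00
Orange juice (64 oz) £6.55: unprepared groceries → 0% → £0.00
RC car £65.10: toys and games, buyer-exempt → 0% → £0.00
Granola (1 lb) £5.33: unprepared groceries → 0% → £0.00
Subtotal = £90.94; tax = £0.00; total due = £90.94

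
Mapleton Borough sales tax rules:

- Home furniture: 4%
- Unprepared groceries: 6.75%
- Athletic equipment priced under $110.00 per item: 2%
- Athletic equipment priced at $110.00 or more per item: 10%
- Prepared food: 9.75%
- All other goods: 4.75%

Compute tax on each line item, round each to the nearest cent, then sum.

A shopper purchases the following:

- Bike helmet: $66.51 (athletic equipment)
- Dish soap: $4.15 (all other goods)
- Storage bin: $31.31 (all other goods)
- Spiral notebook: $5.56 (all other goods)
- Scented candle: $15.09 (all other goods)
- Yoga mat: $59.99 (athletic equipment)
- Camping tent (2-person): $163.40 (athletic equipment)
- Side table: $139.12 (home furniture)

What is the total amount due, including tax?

Bike helmet $66.51: athletic equipment, under $110.00 → 2% → $1.33
Dish soap $4.15: all other goods → 4.75% → $0.20
Storage bin $31.31: all other goods → 4.75% → $1.49
Spiral notebook $5.56: all other goods → 4.75% → $0.26
Scented candle $15.09: all other goods → 4.75% → $0.72
Yoga mat $59.99: athletic equipment, under $110.00 → 2% → $1.20
Camping tent (2-person) $163.40: athletic equipment, $110.00 or more → 10% → $16.34
Side table $139.12: home furniture → 4% → $5.56
Subtotal = $485.13; tax = $27.10; total due = $512.23

$512.23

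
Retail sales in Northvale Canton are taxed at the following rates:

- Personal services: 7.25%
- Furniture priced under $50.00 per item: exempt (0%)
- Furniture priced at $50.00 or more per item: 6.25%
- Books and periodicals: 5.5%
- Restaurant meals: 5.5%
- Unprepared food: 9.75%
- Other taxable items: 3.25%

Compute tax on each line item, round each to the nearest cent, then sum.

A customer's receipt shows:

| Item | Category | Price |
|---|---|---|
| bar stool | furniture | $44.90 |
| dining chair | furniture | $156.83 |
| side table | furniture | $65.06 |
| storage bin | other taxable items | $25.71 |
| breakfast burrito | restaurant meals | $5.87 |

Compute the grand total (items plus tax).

$313.40

Bar stool $44.90: furniture, under $50.00 → 0% → $0.00
Dining chair $156.83: furniture, $50.00 or more → 6.25% → $9.80
Side table $65.06: furniture, $50.00 or more → 6.25% → $4.07
Storage bin $25.71: other taxable items → 3.25% → $0.84
Breakfast burrito $5.87: restaurant meals → 5.5% → $0.32
Subtotal = $298.37; tax = $15.03; total due = $313.40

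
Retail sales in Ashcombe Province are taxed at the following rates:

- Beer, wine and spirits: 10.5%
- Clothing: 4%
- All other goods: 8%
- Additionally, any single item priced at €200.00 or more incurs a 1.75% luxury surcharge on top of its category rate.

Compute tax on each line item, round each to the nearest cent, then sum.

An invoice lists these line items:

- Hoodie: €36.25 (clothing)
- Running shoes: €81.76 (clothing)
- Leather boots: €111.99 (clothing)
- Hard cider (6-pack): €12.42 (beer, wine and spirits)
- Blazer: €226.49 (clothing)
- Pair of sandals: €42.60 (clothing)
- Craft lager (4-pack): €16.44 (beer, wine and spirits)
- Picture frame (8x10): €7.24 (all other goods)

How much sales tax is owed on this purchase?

Hoodie €36.25: clothing → 4% → €1.45
Running shoes €81.76: clothing → 4% → €3.27
Leather boots €111.99: clothing → 4% → €4.48
Hard cider (6-pack) €12.42: beer, wine and spirits → 10.5% → €1.30
Blazer €226.49: clothing → 4% + 1.75% surcharge = 5.75% → €13.02
Pair of sandals €42.60: clothing → 4% → €1.70
Craft lager (4-pack) €16.44: beer, wine and spirits → 10.5% → €1.73
Picture frame (8x10) €7.24: all other goods → 8% → €0.58
Total tax = €1.45 + €3.27 + €4.48 + €1.30 + €13.02 + €1.70 + €1.73 + €0.58 = €27.53

€27.53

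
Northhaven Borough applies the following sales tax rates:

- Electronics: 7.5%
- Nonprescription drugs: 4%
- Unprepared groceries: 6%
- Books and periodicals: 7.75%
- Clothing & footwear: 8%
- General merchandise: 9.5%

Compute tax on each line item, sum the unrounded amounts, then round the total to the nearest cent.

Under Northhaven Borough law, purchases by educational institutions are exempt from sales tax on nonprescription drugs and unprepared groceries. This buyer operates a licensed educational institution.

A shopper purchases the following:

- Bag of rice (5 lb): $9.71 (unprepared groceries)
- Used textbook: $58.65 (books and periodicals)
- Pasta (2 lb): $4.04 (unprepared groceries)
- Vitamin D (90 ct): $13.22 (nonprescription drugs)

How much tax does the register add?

$4.55

Bag of rice (5 lb) $9.71: unprepared groceries, buyer-exempt → 0% → $0.00
Used textbook $58.65: books and periodicals → 7.75% → $4.545375
Pasta (2 lb) $4.04: unprepared groceries, buyer-exempt → 0% → $0.00
Vitamin D (90 ct) $13.22: nonprescription drugs, buyer-exempt → 0% → $0.00
Unrounded tax sum = $4.545375 → $4.55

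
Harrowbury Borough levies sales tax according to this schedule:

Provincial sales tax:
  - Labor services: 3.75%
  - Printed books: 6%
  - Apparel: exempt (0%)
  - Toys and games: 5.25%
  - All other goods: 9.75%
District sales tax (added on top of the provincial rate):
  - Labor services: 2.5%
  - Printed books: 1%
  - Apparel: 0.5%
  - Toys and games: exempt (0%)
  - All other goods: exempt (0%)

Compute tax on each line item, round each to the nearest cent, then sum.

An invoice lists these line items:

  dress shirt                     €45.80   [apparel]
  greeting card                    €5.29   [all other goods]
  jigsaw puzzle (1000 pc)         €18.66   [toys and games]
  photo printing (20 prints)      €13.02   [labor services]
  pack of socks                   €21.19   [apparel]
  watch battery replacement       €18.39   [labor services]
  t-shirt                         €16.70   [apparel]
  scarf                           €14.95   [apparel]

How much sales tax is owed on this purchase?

Dress shirt €45.80: apparel → 0% + 0.5% district = 0.5% → €0.23
Greeting card €5.29: all other goods → 9.75% + 0% district = 9.75% → €0.52
Jigsaw puzzle (1000 pc) €18.66: toys and games → 5.25% + 0% district = 5.25% → €0.98
Photo printing (20 prints) €13.02: labor services → 3.75% + 2.5% district = 6.25% → €0.81
Pack of socks €21.19: apparel → 0% + 0.5% district = 0.5% → €0.11
Watch battery replacement €18.39: labor services → 3.75% + 2.5% district = 6.25% → €1.15
T-shirt €16.70: apparel → 0% + 0.5% district = 0.5% → €0.08
Scarf €14.95: apparel → 0% + 0.5% district = 0.5% → €0.07
Total tax = €0.23 + €0.52 + €0.98 + €0.81 + €0.11 + €1.15 + €0.08 + €0.07 = €3.95

€3.95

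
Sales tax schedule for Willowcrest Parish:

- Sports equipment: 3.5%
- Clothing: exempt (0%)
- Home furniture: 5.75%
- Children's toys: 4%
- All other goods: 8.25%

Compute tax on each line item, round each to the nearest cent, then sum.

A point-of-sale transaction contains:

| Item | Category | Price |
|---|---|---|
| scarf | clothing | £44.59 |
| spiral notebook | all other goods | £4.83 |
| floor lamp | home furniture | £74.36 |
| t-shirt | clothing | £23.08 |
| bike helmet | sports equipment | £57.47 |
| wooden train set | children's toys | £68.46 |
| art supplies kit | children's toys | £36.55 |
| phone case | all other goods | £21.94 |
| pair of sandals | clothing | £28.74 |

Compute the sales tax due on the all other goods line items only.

£2.21

Spiral notebook £4.83: all other goods → 8.25% → £0.40
Phone case £21.94: all other goods → 8.25% → £1.81
Tax on all other goods = £0.40 + £1.81 = £2.21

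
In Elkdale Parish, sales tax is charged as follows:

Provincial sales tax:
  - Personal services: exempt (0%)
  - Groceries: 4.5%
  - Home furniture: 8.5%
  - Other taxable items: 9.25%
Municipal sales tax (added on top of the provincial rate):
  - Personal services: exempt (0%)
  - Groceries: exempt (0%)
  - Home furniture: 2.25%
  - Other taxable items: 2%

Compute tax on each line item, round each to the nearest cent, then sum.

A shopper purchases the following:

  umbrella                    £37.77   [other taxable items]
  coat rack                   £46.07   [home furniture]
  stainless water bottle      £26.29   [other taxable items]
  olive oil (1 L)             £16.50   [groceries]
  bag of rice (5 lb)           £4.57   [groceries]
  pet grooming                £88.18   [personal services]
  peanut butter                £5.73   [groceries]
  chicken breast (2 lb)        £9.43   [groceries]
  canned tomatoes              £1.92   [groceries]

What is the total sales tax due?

Umbrella £37.77: other taxable items → 9.25% + 2% municipal = 11.25% → £4.25
Coat rack £46.07: home furniture → 8.5% + 2.25% municipal = 10.75% → £4.95
Stainless water bottle £26.29: other taxable items → 9.25% + 2% municipal = 11.25% → £2.96
Olive oil (1 L) £16.50: groceries → 4.5% + 0% municipal = 4.5% → £0.74
Bag of rice (5 lb) £4.57: groceries → 4.5% + 0% municipal = 4.5% → £0.21
Pet grooming £88.18: personal services → 0% + 0% municipal = 0% → £0.00
Peanut butter £5.73: groceries → 4.5% + 0% municipal = 4.5% → £0.26
Chicken breast (2 lb) £9.43: groceries → 4.5% + 0% municipal = 4.5% → £0.42
Canned tomatoes £1.92: groceries → 4.5% + 0% municipal = 4.5% → £0.09
Total tax = £4.25 + £4.95 + £2.96 + £0.74 + £0.21 + £0.26 + £0.42 + £0.09 = £13.88

£13.88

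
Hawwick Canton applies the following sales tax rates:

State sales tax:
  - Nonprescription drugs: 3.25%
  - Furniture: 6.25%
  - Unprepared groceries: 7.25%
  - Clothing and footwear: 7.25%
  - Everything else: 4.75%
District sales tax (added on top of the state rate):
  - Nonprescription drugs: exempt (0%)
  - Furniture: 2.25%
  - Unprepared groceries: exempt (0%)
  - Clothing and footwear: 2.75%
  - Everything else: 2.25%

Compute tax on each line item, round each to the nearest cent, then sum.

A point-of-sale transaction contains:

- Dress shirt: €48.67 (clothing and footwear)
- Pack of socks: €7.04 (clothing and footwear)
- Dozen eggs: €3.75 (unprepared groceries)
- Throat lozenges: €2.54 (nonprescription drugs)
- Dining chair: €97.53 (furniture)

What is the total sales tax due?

€14.21

Dress shirt €48.67: clothing and footwear → 7.25% + 2.75% district = 10% → €4.87
Pack of socks €7.04: clothing and footwear → 7.25% + 2.75% district = 10% → €0.70
Dozen eggs €3.75: unprepared groceries → 7.25% + 0% district = 7.25% → €0.27
Throat lozenges €2.54: nonprescription drugs → 3.25% + 0% district = 3.25% → €0.08
Dining chair €97.53: furniture → 6.25% + 2.25% district = 8.5% → €8.29
Total tax = €4.87 + €0.70 + €0.27 + €0.08 + €8.29 = €14.21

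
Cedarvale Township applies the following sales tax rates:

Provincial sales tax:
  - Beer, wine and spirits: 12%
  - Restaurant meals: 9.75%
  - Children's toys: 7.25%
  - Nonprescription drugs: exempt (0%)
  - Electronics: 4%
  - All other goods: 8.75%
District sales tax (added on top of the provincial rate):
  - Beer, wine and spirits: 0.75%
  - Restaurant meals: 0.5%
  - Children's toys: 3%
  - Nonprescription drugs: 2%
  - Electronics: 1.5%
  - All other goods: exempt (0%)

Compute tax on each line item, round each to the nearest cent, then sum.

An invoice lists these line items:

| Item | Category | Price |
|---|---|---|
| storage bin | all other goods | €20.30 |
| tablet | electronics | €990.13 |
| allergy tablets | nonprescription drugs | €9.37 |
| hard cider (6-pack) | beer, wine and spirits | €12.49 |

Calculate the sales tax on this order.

€58.02

Storage bin €20.30: all other goods → 8.75% + 0% district = 8.75% → €1.78
Tablet €990.13: electronics → 4% + 1.5% district = 5.5% → €54.46
Allergy tablets €9.37: nonprescription drugs → 0% + 2% district = 2% → €0.19
Hard cider (6-pack) €12.49: beer, wine and spirits → 12% + 0.75% district = 12.75% → €1.59
Total tax = €1.78 + €54.46 + €0.19 + €1.59 = €58.02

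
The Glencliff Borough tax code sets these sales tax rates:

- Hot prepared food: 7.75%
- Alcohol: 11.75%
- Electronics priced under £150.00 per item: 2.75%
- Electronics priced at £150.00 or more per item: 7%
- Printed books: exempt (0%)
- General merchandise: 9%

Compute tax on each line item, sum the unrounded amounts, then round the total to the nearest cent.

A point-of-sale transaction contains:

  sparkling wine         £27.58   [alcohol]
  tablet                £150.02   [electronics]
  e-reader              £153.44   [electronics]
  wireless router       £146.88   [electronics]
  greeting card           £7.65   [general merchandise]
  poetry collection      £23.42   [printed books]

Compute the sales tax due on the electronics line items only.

£25.28

Tablet £150.02: electronics, £150.00 or more → 7% → £10.5014
E-reader £153.44: electronics, £150.00 or more → 7% → £10.7408
Wireless router £146.88: electronics, under £150.00 → 2.75% → £4.0392
Tax on electronics: unrounded sum = £25.2814 → £25.28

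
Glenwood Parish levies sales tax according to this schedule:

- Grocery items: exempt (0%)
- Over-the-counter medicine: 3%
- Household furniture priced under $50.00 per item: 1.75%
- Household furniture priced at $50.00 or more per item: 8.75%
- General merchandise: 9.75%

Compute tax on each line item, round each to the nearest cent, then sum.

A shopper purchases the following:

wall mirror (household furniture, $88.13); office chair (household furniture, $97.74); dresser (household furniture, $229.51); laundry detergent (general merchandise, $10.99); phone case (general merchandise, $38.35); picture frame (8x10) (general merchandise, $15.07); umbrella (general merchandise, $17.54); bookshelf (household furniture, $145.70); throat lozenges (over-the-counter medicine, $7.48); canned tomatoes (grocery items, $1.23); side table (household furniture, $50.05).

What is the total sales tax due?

$61.68

Wall mirror $88.13: household furniture, $50.00 or more → 8.75% → $7.71
Office chair $97.74: household furniture, $50.00 or more → 8.75% → $8.55
Dresser $229.51: household furniture, $50.00 or more → 8.75% → $20.08
Laundry detergent $10.99: general merchandise → 9.75% → $1.07
Phone case $38.35: general merchandise → 9.75% → $3.74
Picture frame (8x10) $15.07: general merchandise → 9.75% → $1.47
Umbrella $17.54: general merchandise → 9.75% → $1.71
Bookshelf $145.70: household furniture, $50.00 or more → 8.75% → $12.75
Throat lozenges $7.48: over-the-counter medicine → 3% → $0.22
Canned tomatoes $1.23: grocery items → 0% → $0.00
Side table $50.05: household furniture, $50.00 or more → 8.75% → $4.38
Total tax = $7.71 + $8.55 + $20.08 + $1.07 + $3.74 + $1.47 + $1.71 + $12.75 + $0.22 + $4.38 = $61.68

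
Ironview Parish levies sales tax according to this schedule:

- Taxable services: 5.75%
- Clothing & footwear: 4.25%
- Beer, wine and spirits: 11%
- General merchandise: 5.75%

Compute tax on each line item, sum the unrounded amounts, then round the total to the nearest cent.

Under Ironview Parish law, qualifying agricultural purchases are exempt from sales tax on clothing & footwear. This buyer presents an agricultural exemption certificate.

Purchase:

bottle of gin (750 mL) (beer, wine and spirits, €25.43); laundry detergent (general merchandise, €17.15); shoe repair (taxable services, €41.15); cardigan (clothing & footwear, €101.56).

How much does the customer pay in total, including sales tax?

Bottle of gin (750 mL) €25.43: beer, wine and spirits → 11% → €2.7973
Laundry detergent €17.15: general merchandise → 5.75% → €0.986125
Shoe repair €41.15: taxable services → 5.75% → €2.366125
Cardigan €101.56: clothing & footwear, buyer-exempt → 0% → €0.00
Subtotal = €185.29; unrounded tax = €6.14955 → €6.15; total due = €191.44

€191.44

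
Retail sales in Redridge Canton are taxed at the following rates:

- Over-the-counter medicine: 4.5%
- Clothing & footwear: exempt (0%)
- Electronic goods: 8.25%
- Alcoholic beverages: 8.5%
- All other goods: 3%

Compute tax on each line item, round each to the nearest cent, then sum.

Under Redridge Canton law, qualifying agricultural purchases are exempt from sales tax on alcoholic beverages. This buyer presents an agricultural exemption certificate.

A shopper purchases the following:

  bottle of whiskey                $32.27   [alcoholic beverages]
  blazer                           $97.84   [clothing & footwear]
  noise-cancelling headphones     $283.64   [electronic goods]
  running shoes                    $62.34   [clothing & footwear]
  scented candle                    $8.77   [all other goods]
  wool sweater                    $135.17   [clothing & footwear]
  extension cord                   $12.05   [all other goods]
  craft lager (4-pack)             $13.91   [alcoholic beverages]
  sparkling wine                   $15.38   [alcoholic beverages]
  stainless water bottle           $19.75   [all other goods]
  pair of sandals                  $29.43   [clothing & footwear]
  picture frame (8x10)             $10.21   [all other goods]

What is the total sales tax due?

Bottle of whiskey $32.27: alcoholic beverages, buyer-exempt → 0% → $0.00
Blazer $97.84: clothing & footwear → 0% → $0.00
Noise-cancelling headphones $283.64: electronic goods → 8.25% → $23.40
Running shoes $62.34: clothing & footwear → 0% → $0.00
Scented candle $8.77: all other goods → 3% → $0.26
Wool sweater $135.17: clothing & footwear → 0% → $0.00
Extension cord $12.05: all other goods → 3% → $0.36
Craft lager (4-pack) $13.91: alcoholic beverages, buyer-exempt → 0% → $0.00
Sparkling wine $15.38: alcoholic beverages, buyer-exempt → 0% → $0.00
Stainless water bottle $19.75: all other goods → 3% → $0.59
Pair of sandals $29.43: clothing & footwear → 0% → $0.00
Picture frame (8x10) $10.21: all other goods → 3% → $0.31
Total tax = $23.40 + $0.26 + $0.36 + $0.59 + $0.31 = $24.92

$24.92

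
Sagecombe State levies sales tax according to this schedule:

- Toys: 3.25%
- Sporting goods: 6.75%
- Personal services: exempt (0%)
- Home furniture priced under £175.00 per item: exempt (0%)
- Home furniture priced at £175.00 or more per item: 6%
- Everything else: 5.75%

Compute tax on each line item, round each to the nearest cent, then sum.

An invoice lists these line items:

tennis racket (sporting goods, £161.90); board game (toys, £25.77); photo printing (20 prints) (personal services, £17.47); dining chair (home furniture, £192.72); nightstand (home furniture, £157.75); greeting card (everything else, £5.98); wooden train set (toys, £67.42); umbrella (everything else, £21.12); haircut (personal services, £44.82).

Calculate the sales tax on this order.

Tennis racket £161.90: sporting goods → 6.75% → £10.93
Board game £25.77: toys → 3.25% → £0.84
Photo printing (20 prints) £17.47: personal services → 0% → £0.00
Dining chair £192.72: home furniture, £175.00 or more → 6% → £11.56
Nightstand £157.75: home furniture, under £175.00 → 0% → £0.00
Greeting card £5.98: everything else → 5.75% → £0.34
Wooden train set £67.42: toys → 3.25% → £2.19
Umbrella £21.12: everything else → 5.75% → £1.21
Haircut £44.82: personal services → 0% → £0.00
Total tax = £10.93 + £0.84 + £11.56 + £0.34 + £2.19 + £1.21 = £27.07

£27.07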